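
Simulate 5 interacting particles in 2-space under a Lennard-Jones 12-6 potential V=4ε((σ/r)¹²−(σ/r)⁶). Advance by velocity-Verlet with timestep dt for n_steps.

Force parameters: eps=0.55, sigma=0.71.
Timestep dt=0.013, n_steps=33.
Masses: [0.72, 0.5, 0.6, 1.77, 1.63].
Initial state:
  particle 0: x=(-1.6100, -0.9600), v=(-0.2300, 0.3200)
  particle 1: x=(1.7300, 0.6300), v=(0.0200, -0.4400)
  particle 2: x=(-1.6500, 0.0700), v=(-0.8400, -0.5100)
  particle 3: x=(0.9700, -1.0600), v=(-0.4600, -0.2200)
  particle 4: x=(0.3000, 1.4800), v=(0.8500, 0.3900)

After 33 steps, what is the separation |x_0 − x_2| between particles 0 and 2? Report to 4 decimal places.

step 0: x0=(-1.6100, -0.9600) x1=(1.7300, 0.6300) x2=(-1.6500, 0.0700) x3=(0.9700, -1.0600) x4=(0.3000, 1.4800)
step 1: x0=(-1.6130, -0.9557) x1=(1.7303, 0.6243) x2=(-1.6609, 0.0632) x3=(0.9640, -1.0629) x4=(0.3111, 1.4851)
step 2: x0=(-1.6160, -0.9512) x1=(1.7305, 0.6186) x2=(-1.6718, 0.0561) x3=(0.9580, -1.0657) x4=(0.3221, 1.4901)
step 3: x0=(-1.6190, -0.9463) x1=(1.7307, 0.6128) x2=(-1.6827, 0.0487) x3=(0.9521, -1.0686) x4=(0.3332, 1.4952)
step 4: x0=(-1.6221, -0.9412) x1=(1.7309, 0.6071) x2=(-1.6935, 0.0409) x3=(0.9461, -1.0714) x4=(0.3442, 1.5003)
step 5: x0=(-1.6251, -0.9357) x1=(1.7311, 0.6014) x2=(-1.7044, 0.0327) x3=(0.9401, -1.0743) x4=(0.3553, 1.5053)
step 6: x0=(-1.6282, -0.9300) x1=(1.7312, 0.5957) x2=(-1.7152, 0.0241) x3=(0.9341, -1.0771) x4=(0.3664, 1.5104)
step 7: x0=(-1.6313, -0.9238) x1=(1.7314, 0.5900) x2=(-1.7259, 0.0151) x3=(0.9282, -1.0800) x4=(0.3774, 1.5154)
step 8: x0=(-1.6345, -0.9173) x1=(1.7315, 0.5843) x2=(-1.7366, 0.0057) x3=(0.9222, -1.0828) x4=(0.3885, 1.5205)
step 9: x0=(-1.6377, -0.9104) x1=(1.7316, 0.5786) x2=(-1.7473, -0.0043) x3=(0.9162, -1.0857) x4=(0.3996, 1.5255)
step 10: x0=(-1.6409, -0.9030) x1=(1.7317, 0.5729) x2=(-1.7579, -0.0147) x3=(0.9102, -1.0885) x4=(0.4107, 1.5305)
step 11: x0=(-1.6443, -0.8953) x1=(1.7318, 0.5672) x2=(-1.7684, -0.0257) x3=(0.9043, -1.0913) x4=(0.4218, 1.5356)
step 12: x0=(-1.6476, -0.8871) x1=(1.7319, 0.5615) x2=(-1.7788, -0.0371) x3=(0.8983, -1.0942) x4=(0.4329, 1.5406)
step 13: x0=(-1.6511, -0.8785) x1=(1.7319, 0.5558) x2=(-1.7892, -0.0491) x3=(0.8923, -1.0970) x4=(0.4440, 1.5456)
step 14: x0=(-1.6545, -0.8695) x1=(1.7319, 0.5502) x2=(-1.7995, -0.0615) x3=(0.8863, -1.0998) x4=(0.4551, 1.5507)
step 15: x0=(-1.6581, -0.8603) x1=(1.7319, 0.5445) x2=(-1.8097, -0.0742) x3=(0.8804, -1.1027) x4=(0.4662, 1.5557)
step 16: x0=(-1.6616, -0.8510) x1=(1.7319, 0.5388) x2=(-1.8200, -0.0870) x3=(0.8744, -1.1055) x4=(0.4773, 1.5607)
step 17: x0=(-1.6651, -0.8420) x1=(1.7318, 0.5332) x2=(-1.8303, -0.0994) x3=(0.8684, -1.1083) x4=(0.4885, 1.5657)
step 18: x0=(-1.6684, -0.8339) x1=(1.7318, 0.5275) x2=(-1.8408, -0.1108) x3=(0.8625, -1.1111) x4=(0.4996, 1.5707)
step 19: x0=(-1.6713, -0.8273) x1=(1.7317, 0.5218) x2=(-1.8518, -0.1202) x3=(0.8565, -1.1140) x4=(0.5107, 1.5757)
step 20: x0=(-1.6736, -0.8232) x1=(1.7316, 0.5162) x2=(-1.8635, -0.1268) x3=(0.8505, -1.1168) x4=(0.5218, 1.5807)
step 21: x0=(-1.6751, -0.8222) x1=(1.7315, 0.5106) x2=(-1.8762, -0.1297) x3=(0.8445, -1.1196) x4=(0.5330, 1.5857)
step 22: x0=(-1.6756, -0.8242) x1=(1.7314, 0.5049) x2=(-1.8900, -0.1289) x3=(0.8386, -1.1224) x4=(0.5441, 1.5907)
step 23: x0=(-1.6754, -0.8288) x1=(1.7312, 0.4993) x2=(-1.9048, -0.1251) x3=(0.8326, -1.1252) x4=(0.5553, 1.5957)
step 24: x0=(-1.6746, -0.8351) x1=(1.7311, 0.4937) x2=(-1.9202, -0.1191) x3=(0.8266, -1.1280) x4=(0.5664, 1.6007)
step 25: x0=(-1.6735, -0.8423) x1=(1.7309, 0.4881) x2=(-1.9360, -0.1120) x3=(0.8207, -1.1308) x4=(0.5776, 1.6057)
step 26: x0=(-1.6722, -0.8500) x1=(1.7307, 0.4825) x2=(-1.9520, -0.1045) x3=(0.8147, -1.1336) x4=(0.5887, 1.6106)
step 27: x0=(-1.6710, -0.8576) x1=(1.7304, 0.4769) x2=(-1.9679, -0.0969) x3=(0.8088, -1.1364) x4=(0.5999, 1.6156)
step 28: x0=(-1.6698, -0.8651) x1=(1.7302, 0.4713) x2=(-1.9838, -0.0896) x3=(0.8028, -1.1392) x4=(0.6111, 1.6206)
step 29: x0=(-1.6688, -0.8722) x1=(1.7299, 0.4657) x2=(-1.9996, -0.0827) x3=(0.7968, -1.1420) x4=(0.6223, 1.6255)
step 30: x0=(-1.6679, -0.8790) x1=(1.7297, 0.4602) x2=(-2.0151, -0.0762) x3=(0.7909, -1.1448) x4=(0.6334, 1.6305)
step 31: x0=(-1.6671, -0.8853) x1=(1.7294, 0.4546) x2=(-2.0304, -0.0703) x3=(0.7849, -1.1476) x4=(0.6446, 1.6354)
step 32: x0=(-1.6666, -0.8913) x1=(1.7291, 0.4490) x2=(-2.0455, -0.0648) x3=(0.7789, -1.1504) x4=(0.6558, 1.6404)
step 33: x0=(-1.6662, -0.8968) x1=(1.7287, 0.4435) x2=(-2.0604, -0.0597) x3=(0.7730, -1.1532) x4=(0.6670, 1.6453)

0.9253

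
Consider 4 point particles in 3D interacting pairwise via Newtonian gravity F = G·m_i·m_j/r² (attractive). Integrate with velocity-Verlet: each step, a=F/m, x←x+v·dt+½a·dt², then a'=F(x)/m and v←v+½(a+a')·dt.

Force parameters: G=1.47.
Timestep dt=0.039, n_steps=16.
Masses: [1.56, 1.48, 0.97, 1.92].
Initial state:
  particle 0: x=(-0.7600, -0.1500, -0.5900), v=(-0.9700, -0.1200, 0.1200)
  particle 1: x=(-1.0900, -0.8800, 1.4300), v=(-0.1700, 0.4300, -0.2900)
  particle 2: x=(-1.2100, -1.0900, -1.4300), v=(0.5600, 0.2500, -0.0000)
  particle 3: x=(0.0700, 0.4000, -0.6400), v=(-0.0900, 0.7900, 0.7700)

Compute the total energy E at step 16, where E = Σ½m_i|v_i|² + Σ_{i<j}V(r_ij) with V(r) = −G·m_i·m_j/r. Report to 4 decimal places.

-8.8784

step 0: x0=(-0.7600, -0.1500, -0.5900) x1=(-1.0900, -0.8800, 1.4300) x2=(-1.2100, -1.0900, -1.4300) x3=(0.0700, 0.4000, -0.6400)
step 1: x0=(-0.7963, -0.1540, -0.5855) x1=(-1.0965, -0.8630, 1.4180) x2=(-1.1875, -1.0792, -1.4290) x3=(0.0648, 0.4296, -0.6098)
step 2: x0=(-0.8298, -0.1570, -0.5812) x1=(-1.1025, -0.8454, 1.4045) x2=(-1.1639, -1.0663, -1.4259) x3=(0.0564, 0.4568, -0.5794)
step 3: x0=(-0.8607, -0.1590, -0.5771) x1=(-1.1083, -0.8273, 1.3897) x2=(-1.1391, -1.0512, -1.4207) x3=(0.0451, 0.4817, -0.5487)
step 4: x0=(-0.8891, -0.1602, -0.5731) x1=(-1.1136, -0.8087, 1.3733) x2=(-1.1134, -1.0338, -1.4132) x3=(0.0310, 0.5043, -0.5180)
step 5: x0=(-0.9152, -0.1607, -0.5692) x1=(-1.1186, -0.7895, 1.3553) x2=(-1.0867, -1.0140, -1.4033) x3=(0.0142, 0.5248, -0.4873)
step 6: x0=(-0.9390, -0.1606, -0.5653) x1=(-1.1232, -0.7697, 1.3359) x2=(-1.0591, -0.9918, -1.3909) x3=(-0.0052, 0.5432, -0.4566)
step 7: x0=(-0.9605, -0.1600, -0.5614) x1=(-1.1274, -0.7493, 1.3148) x2=(-1.0308, -0.9670, -1.3758) x3=(-0.0270, 0.5593, -0.4260)
step 8: x0=(-0.9799, -0.1590, -0.5576) x1=(-1.1312, -0.7283, 1.2920) x2=(-1.0019, -0.9397, -1.3579) x3=(-0.0513, 0.5733, -0.3955)
step 9: x0=(-0.9970, -0.1575, -0.5538) x1=(-1.1345, -0.7067, 1.2675) x2=(-0.9724, -0.9095, -1.3371) x3=(-0.0781, 0.5851, -0.3651)
step 10: x0=(-1.0118, -0.1558, -0.5499) x1=(-1.1374, -0.6843, 1.2413) x2=(-0.9426, -0.8765, -1.3131) x3=(-0.1072, 0.5946, -0.3350)
step 11: x0=(-1.0242, -0.1538, -0.5460) x1=(-1.1399, -0.6612, 1.2132) x2=(-0.9125, -0.8404, -1.2858) x3=(-0.1387, 0.6018, -0.3052)
step 12: x0=(-1.0343, -0.1515, -0.5421) x1=(-1.1418, -0.6374, 1.1831) x2=(-0.8824, -0.8011, -1.2549) x3=(-0.1726, 0.6065, -0.2757)
step 13: x0=(-1.0418, -0.1490, -0.5382) x1=(-1.1433, -0.6127, 1.1511) x2=(-0.8524, -0.7583, -1.2202) x3=(-0.2089, 0.6088, -0.2466)
step 14: x0=(-1.0465, -0.1464, -0.5342) x1=(-1.1441, -0.5872, 1.1169) x2=(-0.8228, -0.7120, -1.1812) x3=(-0.2476, 0.6084, -0.2180)
step 15: x0=(-1.0484, -0.1437, -0.5303) x1=(-1.1444, -0.5608, 1.0804) x2=(-0.7940, -0.6617, -1.1376) x3=(-0.2888, 0.6053, -0.1900)
step 16: x0=(-1.0470, -0.1409, -0.5264) x1=(-1.1440, -0.5333, 1.0415) x2=(-0.7663, -0.6070, -1.0888) x3=(-0.3325, 0.5991, -0.1627)
step 0 velocities: v0=(-0.9700, -0.1200, 0.1200) v1=(-0.1700, 0.4300, -0.2900) v2=(0.5600, 0.2500, -0.0000) v3=(-0.0900, 0.7900, 0.7700)
step 0: KE=2.3353, PE=-11.2177, E=-8.8824
step 16 velocities: v0=(0.0800, 0.0728, 0.0981) v1=(0.0191, 0.7174, -1.0295) v2=(0.6890, 1.4607, 1.3241) v3=(-1.1541, -0.1998, 0.6888)
step 16: KE=5.0698, PE=-13.9481, E=-8.8784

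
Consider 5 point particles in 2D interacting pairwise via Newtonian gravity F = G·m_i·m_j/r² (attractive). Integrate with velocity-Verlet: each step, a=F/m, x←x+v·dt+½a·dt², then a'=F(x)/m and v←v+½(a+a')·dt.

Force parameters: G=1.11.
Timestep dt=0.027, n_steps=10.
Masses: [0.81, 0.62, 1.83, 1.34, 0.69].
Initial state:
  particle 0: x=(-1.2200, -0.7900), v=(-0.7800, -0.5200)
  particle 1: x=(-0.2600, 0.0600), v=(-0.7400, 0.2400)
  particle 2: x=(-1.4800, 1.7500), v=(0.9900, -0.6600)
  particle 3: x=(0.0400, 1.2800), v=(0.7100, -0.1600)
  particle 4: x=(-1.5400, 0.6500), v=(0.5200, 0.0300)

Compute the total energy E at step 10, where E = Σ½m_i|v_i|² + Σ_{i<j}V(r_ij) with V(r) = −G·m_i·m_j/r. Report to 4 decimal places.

step 0: x0=(-1.2200, -0.7900) x1=(-0.2600, 0.0600) x2=(-1.4800, 1.7500) x3=(0.0400, 1.2800) x4=(-1.5400, 0.6500)
step 1: x0=(-1.2409, -0.8036) x1=(-0.2803, 0.0669) x2=(-1.4530, 1.7318) x3=(0.0587, 1.2755) x4=(-1.5256, 0.6513)
step 2: x0=(-1.2616, -0.8164) x1=(-0.3011, 0.0746) x2=(-1.4256, 1.7128) x3=(0.0766, 1.2708) x4=(-1.5105, 0.6536)
step 3: x0=(-1.2821, -0.8284) x1=(-0.3225, 0.0831) x2=(-1.3977, 1.6929) x3=(0.0935, 1.2657) x4=(-1.4946, 0.6569)
step 4: x0=(-1.3022, -0.8395) x1=(-0.3445, 0.0925) x2=(-1.3694, 1.6723) x3=(0.1095, 1.2603) x4=(-1.4779, 0.6613)
step 5: x0=(-1.3222, -0.8499) x1=(-0.3670, 0.1028) x2=(-1.3406, 1.6507) x3=(0.1245, 1.2547) x4=(-1.4605, 0.6668)
step 6: x0=(-1.3418, -0.8594) x1=(-0.3901, 0.1140) x2=(-1.3113, 1.6282) x3=(0.1386, 1.2488) x4=(-1.4421, 0.6735)
step 7: x0=(-1.3612, -0.8681) x1=(-0.4137, 0.1262) x2=(-1.2815, 1.6048) x3=(0.1516, 1.2426) x4=(-1.4229, 0.6815)
step 8: x0=(-1.3803, -0.8760) x1=(-0.4379, 0.1394) x2=(-1.2513, 1.5803) x3=(0.1636, 1.2362) x4=(-1.4027, 0.6908)
step 9: x0=(-1.3991, -0.8832) x1=(-0.4626, 0.1536) x2=(-1.2206, 1.5548) x3=(0.1745, 1.2295) x4=(-1.3814, 0.7016)
step 10: x0=(-1.4177, -0.8895) x1=(-0.4879, 0.1690) x2=(-1.1895, 1.5281) x3=(0.1843, 1.2225) x4=(-1.3591, 0.7140)
step 0 velocities: v0=(-0.7800, -0.5200) v1=(-0.7400, 0.2400) v2=(0.9900, -0.6600) v3=(0.7100, -0.1600) v4=(0.5200, 0.0300)
step 0: KE=2.2874, PE=-7.2585, E=-4.9711
step 10 velocities: v0=(-0.6812, -0.2207) v1=(-0.9476, 0.5904) v2=(1.1621, -1.0095) v3=(0.3410, -0.2625) v4=(0.8508, 0.4899)
step 10: KE=3.2188, PE=-8.1888, E=-4.9700

-4.9700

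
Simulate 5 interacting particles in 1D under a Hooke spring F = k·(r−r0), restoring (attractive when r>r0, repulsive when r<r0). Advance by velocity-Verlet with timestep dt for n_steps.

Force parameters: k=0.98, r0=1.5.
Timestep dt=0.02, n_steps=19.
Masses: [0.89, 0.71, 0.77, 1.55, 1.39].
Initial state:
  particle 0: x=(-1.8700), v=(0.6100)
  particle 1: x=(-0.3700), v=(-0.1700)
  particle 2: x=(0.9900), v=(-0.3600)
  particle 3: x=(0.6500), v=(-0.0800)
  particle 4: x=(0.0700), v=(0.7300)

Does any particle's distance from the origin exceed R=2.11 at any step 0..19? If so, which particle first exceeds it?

no

step 0: x0=(-1.8700) x1=(-0.3700) x2=(0.9900) x3=(0.6500) x4=(0.0700)
step 1: x0=(-1.8572) x1=(-0.3739) x2=(0.9829) x3=(0.6483) x4=(0.0845)
step 2: x0=(-1.8431) x1=(-0.3786) x2=(0.9762) x3=(0.6464) x4=(0.0987)
step 3: x0=(-1.8279) x1=(-0.3843) x2=(0.9697) x3=(0.6443) x4=(0.1126)
step 4: x0=(-1.8115) x1=(-0.3908) x2=(0.9636) x3=(0.6421) x4=(0.1263)
step 5: x0=(-1.7939) x1=(-0.3982) x2=(0.9578) x3=(0.6397) x4=(0.1396)
step 6: x0=(-1.7753) x1=(-0.4063) x2=(0.9524) x3=(0.6371) x4=(0.1526)
step 7: x0=(-1.7556) x1=(-0.4153) x2=(0.9475) x3=(0.6343) x4=(0.1652)
step 8: x0=(-1.7348) x1=(-0.4250) x2=(0.9429) x3=(0.6314) x4=(0.1775)
step 9: x0=(-1.7130) x1=(-0.4354) x2=(0.9388) x3=(0.6284) x4=(0.1895)
step 10: x0=(-1.6903) x1=(-0.4465) x2=(0.9352) x3=(0.6252) x4=(0.2011)
step 11: x0=(-1.6667) x1=(-0.4582) x2=(0.9320) x3=(0.6219) x4=(0.2122)
step 12: x0=(-1.6422) x1=(-0.4704) x2=(0.9294) x3=(0.6185) x4=(0.2230)
step 13: x0=(-1.6169) x1=(-0.4833) x2=(0.9273) x3=(0.6149) x4=(0.2334)
step 14: x0=(-1.5908) x1=(-0.4966) x2=(0.9257) x3=(0.6113) x4=(0.2433)
step 15: x0=(-1.5639) x1=(-0.5104) x2=(0.9246) x3=(0.6076) x4=(0.2528)
step 16: x0=(-1.5364) x1=(-0.5246) x2=(0.9241) x3=(0.6038) x4=(0.2619)
step 17: x0=(-1.5083) x1=(-0.5392) x2=(0.9241) x3=(0.5999) x4=(0.2705)
step 18: x0=(-1.4796) x1=(-0.5540) x2=(0.9248) x3=(0.5959) x4=(0.2787)
step 19: x0=(-1.4504) x1=(-0.5692) x2=(0.9260) x3=(0.5919) x4=(0.2864)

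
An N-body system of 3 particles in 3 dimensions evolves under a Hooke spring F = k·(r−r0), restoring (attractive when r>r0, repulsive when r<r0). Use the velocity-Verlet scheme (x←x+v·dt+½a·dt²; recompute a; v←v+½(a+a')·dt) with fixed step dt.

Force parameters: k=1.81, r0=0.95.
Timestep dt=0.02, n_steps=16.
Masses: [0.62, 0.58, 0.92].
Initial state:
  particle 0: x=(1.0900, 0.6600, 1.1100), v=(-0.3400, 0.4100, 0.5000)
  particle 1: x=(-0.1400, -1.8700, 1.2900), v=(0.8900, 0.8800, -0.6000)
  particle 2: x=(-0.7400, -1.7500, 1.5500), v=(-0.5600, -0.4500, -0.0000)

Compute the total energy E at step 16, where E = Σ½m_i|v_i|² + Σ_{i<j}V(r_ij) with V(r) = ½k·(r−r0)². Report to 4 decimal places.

8.2134

step 0: x0=(1.0900, 0.6600, 1.1100) x1=(-0.1400, -1.8700, 1.2900) x2=(-0.7400, -1.7500, 1.5500)
step 1: x0=(1.0820, 0.6663, 1.1202) x1=(-0.1215, -1.8514, 1.2779) x2=(-0.7508, -1.7583, 1.5499)
step 2: x0=(1.0716, 0.6686, 1.1310) x1=(-0.1018, -1.8307, 1.2655) x2=(-0.7608, -1.7653, 1.5497)
step 3: x0=(1.0588, 0.6671, 1.1421) x1=(-0.0808, -1.8081, 1.2528) x2=(-0.7700, -1.7709, 1.5493)
step 4: x0=(1.0436, 0.6617, 1.1537) x1=(-0.0587, -1.7834, 1.2400) x2=(-0.7783, -1.7753, 1.5488)
step 5: x0=(1.0262, 0.6525, 1.1656) x1=(-0.0355, -1.7568, 1.2271) x2=(-0.7857, -1.7782, 1.5481)
step 6: x0=(1.0065, 0.6396, 1.1779) x1=(-0.0112, -1.7282, 1.2140) x2=(-0.7923, -1.7799, 1.5472)
step 7: x0=(0.9846, 0.6230, 1.1906) x1=(0.0139, -1.6978, 1.2008) x2=(-0.7979, -1.7803, 1.5461)
step 8: x0=(0.9606, 0.6027, 1.2035) x1=(0.0398, -1.6655, 1.1876) x2=(-0.8027, -1.7793, 1.5449)
step 9: x0=(0.9345, 0.5790, 1.2167) x1=(0.0665, -1.6315, 1.1744) x2=(-0.8065, -1.7771, 1.5435)
step 10: x0=(0.9065, 0.5518, 1.2301) x1=(0.0939, -1.5959, 1.1613) x2=(-0.8094, -1.7737, 1.5420)
step 11: x0=(0.8765, 0.5213, 1.2437) x1=(0.1217, -1.5587, 1.1482) x2=(-0.8113, -1.7690, 1.5402)
step 12: x0=(0.8447, 0.4877, 1.2575) x1=(0.1501, -1.5200, 1.1352) x2=(-0.8123, -1.7631, 1.5383)
step 13: x0=(0.8112, 0.4510, 1.2714) x1=(0.1787, -1.4800, 1.1224) x2=(-0.8123, -1.7560, 1.5362)
step 14: x0=(0.7760, 0.4115, 1.2854) x1=(0.2076, -1.4387, 1.1097) x2=(-0.8114, -1.7477, 1.5339)
step 15: x0=(0.7394, 0.3692, 1.2995) x1=(0.2367, -1.3964, 1.0972) x2=(-0.8096, -1.7383, 1.5314)
step 16: x0=(0.7012, 0.3243, 1.3137) x1=(0.2658, -1.3530, 1.0850) x2=(-0.8068, -1.7277, 1.5288)
step 0 velocities: v0=(-0.3400, 0.4100, 0.5000) v1=(0.8900, 0.8800, -0.6000) v2=(-0.5600, -0.4500, -0.0000)
step 0: KE=0.9615, PE=7.2556, E=8.2171
step 16 velocities: v0=(-1.9400, -2.3037, 0.7091) v1=(1.4537, 2.1890, -0.6053) v2=(0.1629, 0.5535, -0.1376)
step 16: KE=5.2383, PE=2.9751, E=8.2134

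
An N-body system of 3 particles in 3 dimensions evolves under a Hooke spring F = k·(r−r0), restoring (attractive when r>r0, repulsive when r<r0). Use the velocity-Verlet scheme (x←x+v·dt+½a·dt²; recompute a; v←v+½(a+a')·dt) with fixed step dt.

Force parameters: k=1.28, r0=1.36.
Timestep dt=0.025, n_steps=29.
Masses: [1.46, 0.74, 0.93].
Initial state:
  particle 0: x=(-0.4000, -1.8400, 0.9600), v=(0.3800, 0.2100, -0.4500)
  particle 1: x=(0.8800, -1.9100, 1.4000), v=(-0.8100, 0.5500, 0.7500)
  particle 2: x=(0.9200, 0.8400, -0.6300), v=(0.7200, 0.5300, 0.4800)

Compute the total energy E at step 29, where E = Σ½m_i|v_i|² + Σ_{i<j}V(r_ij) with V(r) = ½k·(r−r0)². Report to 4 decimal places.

6.6584

step 0: x0=(-0.4000, -1.8400, 0.9600) x1=(0.8800, -1.9100, 1.4000) x2=(0.9200, 0.8400, -0.6300)
step 1: x0=(-0.3903, -1.8343, 0.9485) x1=(0.8598, -1.8954, 1.4181) x2=(0.9377, 0.8518, -0.6171)
step 2: x0=(-0.3801, -1.8277, 0.9365) x1=(0.8396, -1.8789, 1.4349) x2=(0.9546, 0.8609, -0.6023)
step 3: x0=(-0.3696, -1.8203, 0.9239) x1=(0.8196, -1.8607, 1.4503) x2=(0.9708, 0.8671, -0.5856)
step 4: x0=(-0.3586, -1.8120, 0.9109) x1=(0.7997, -1.8407, 1.4645) x2=(0.9862, 0.8706, -0.5672)
step 5: x0=(-0.3473, -1.8028, 0.8973) x1=(0.7800, -1.8190, 1.4774) x2=(1.0008, 0.8713, -0.5469)
step 6: x0=(-0.3355, -1.7927, 0.8833) x1=(0.7605, -1.7955, 1.4890) x2=(1.0146, 0.8692, -0.5249)
step 7: x0=(-0.3234, -1.7818, 0.8688) x1=(0.7413, -1.7703, 1.4994) x2=(1.0277, 0.8645, -0.5011)
step 8: x0=(-0.3109, -1.7700, 0.8538) x1=(0.7224, -1.7435, 1.5086) x2=(1.0399, 0.8571, -0.4756)
step 9: x0=(-0.2980, -1.7574, 0.8383) x1=(0.7038, -1.7149, 1.5166) x2=(1.0512, 0.8470, -0.4484)
step 10: x0=(-0.2848, -1.7440, 0.8224) x1=(0.6856, -1.6848, 1.5234) x2=(1.0618, 0.8344, -0.4197)
step 11: x0=(-0.2712, -1.7297, 0.8061) x1=(0.6678, -1.6531, 1.5292) x2=(1.0714, 0.8193, -0.3893)
step 12: x0=(-0.2573, -1.7147, 0.7893) x1=(0.6503, -1.6199, 1.5339) x2=(1.0803, 0.8017, -0.3575)
step 13: x0=(-0.2430, -1.6990, 0.7721) x1=(0.6333, -1.5851, 1.5375) x2=(1.0882, 0.7817, -0.3242)
step 14: x0=(-0.2284, -1.6825, 0.7546) x1=(0.6167, -1.5490, 1.5402) x2=(1.0954, 0.7595, -0.2894)
step 15: x0=(-0.2135, -1.6653, 0.7366) x1=(0.6005, -1.5114, 1.5420) x2=(1.1017, 0.7350, -0.2534)
step 16: x0=(-0.1983, -1.6474, 0.7183) x1=(0.5848, -1.4725, 1.5428) x2=(1.1071, 0.7084, -0.2160)
step 17: x0=(-0.1828, -1.6288, 0.6996) x1=(0.5695, -1.4324, 1.5429) x2=(1.1118, 0.6798, -0.1775)
step 18: x0=(-0.1671, -1.6096, 0.6806) x1=(0.5547, -1.3911, 1.5421) x2=(1.1156, 0.6492, -0.1377)
step 19: x0=(-0.1510, -1.5898, 0.6612) x1=(0.5403, -1.3486, 1.5407) x2=(1.1186, 0.6167, -0.0970)
step 20: x0=(-0.1347, -1.5695, 0.6416) x1=(0.5263, -1.3050, 1.5385) x2=(1.1209, 0.5826, -0.0552)
step 21: x0=(-0.1181, -1.5486, 0.6217) x1=(0.5128, -1.2605, 1.5358) x2=(1.1224, 0.5468, -0.0125)
step 22: x0=(-0.1013, -1.5272, 0.6016) x1=(0.4998, -1.2150, 1.5324) x2=(1.1232, 0.5094, 0.0310)
step 23: x0=(-0.0842, -1.5054, 0.5812) x1=(0.4871, -1.1686, 1.5286) x2=(1.1233, 0.4707, 0.0753)
step 24: x0=(-0.0669, -1.4831, 0.5606) x1=(0.4748, -1.1215, 1.5243) x2=(1.1227, 0.4307, 0.1203)
step 25: x0=(-0.0494, -1.4604, 0.5398) x1=(0.4628, -1.0737, 1.5196) x2=(1.1215, 0.3895, 0.1659)
step 26: x0=(-0.0317, -1.4374, 0.5189) x1=(0.4513, -1.0252, 1.5146) x2=(1.1197, 0.3472, 0.2121)
step 27: x0=(-0.0138, -1.4141, 0.4978) x1=(0.4400, -0.9762, 1.5093) x2=(1.1174, 0.3040, 0.2587)
step 28: x0=(0.0043, -1.3904, 0.4766) x1=(0.4290, -0.9268, 1.5037) x2=(1.1146, 0.2600, 0.3056)
step 29: x0=(0.0226, -1.3665, 0.4553) x1=(0.4182, -0.8769, 1.4979) x2=(1.1113, 0.2152, 0.3529)
step 0 velocities: v0=(0.3800, 0.2100, -0.4500) v1=(-0.8100, 0.5500, 0.7500) v2=(0.7200, 0.5300, 0.4800)
step 0: KE=1.3270, PE=5.3339, E=6.6609
step 29 velocities: v0=(0.7329, 0.9602, -0.8541) v1=(-0.4258, 2.0004, -0.2325) v2=(-0.1397, -1.8019, 1.8962)
step 29: KE=6.3562, PE=0.3021, E=6.6584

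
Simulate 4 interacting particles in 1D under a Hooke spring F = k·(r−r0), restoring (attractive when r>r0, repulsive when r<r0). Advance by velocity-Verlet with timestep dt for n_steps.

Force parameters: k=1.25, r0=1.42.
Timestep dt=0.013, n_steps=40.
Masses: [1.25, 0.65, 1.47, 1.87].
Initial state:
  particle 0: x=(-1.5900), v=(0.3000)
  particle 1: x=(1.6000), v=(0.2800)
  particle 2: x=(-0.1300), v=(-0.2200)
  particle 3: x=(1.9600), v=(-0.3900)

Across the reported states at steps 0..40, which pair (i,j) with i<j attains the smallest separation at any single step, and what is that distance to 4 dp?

step 0: x0=(-1.5900) x1=(1.6000) x2=(-0.1300) x3=(1.9600)
step 1: x0=(-1.5858) x1=(1.6031) x2=(-0.1328) x3=(1.9548)
step 2: x0=(-1.5809) x1=(1.6052) x2=(-0.1354) x3=(1.9495)
step 3: x0=(-1.5753) x1=(1.6063) x2=(-0.1380) x3=(1.9439)
step 4: x0=(-1.5691) x1=(1.6064) x2=(-0.1403) x3=(1.9382)
step 5: x0=(-1.5622) x1=(1.6054) x2=(-0.1426) x3=(1.9322)
step 6: x0=(-1.5547) x1=(1.6034) x2=(-0.1447) x3=(1.9261)
step 7: x0=(-1.5466) x1=(1.6003) x2=(-0.1466) x3=(1.9198)
step 8: x0=(-1.5378) x1=(1.5963) x2=(-0.1484) x3=(1.9133)
step 9: x0=(-1.5284) x1=(1.5912) x2=(-0.1501) x3=(1.9067)
step 10: x0=(-1.5184) x1=(1.5851) x2=(-0.1516) x3=(1.8999)
step 11: x0=(-1.5077) x1=(1.5780) x2=(-0.1530) x3=(1.8929)
step 12: x0=(-1.4965) x1=(1.5698) x2=(-0.1543) x3=(1.8857)
step 13: x0=(-1.4846) x1=(1.5607) x2=(-0.1554) x3=(1.8783)
step 14: x0=(-1.4722) x1=(1.5506) x2=(-0.1563) x3=(1.8708)
step 15: x0=(-1.4592) x1=(1.5396) x2=(-0.1571) x3=(1.8632)
step 16: x0=(-1.4456) x1=(1.5276) x2=(-0.1578) x3=(1.8554)
step 17: x0=(-1.4315) x1=(1.5146) x2=(-0.1583) x3=(1.8474)
step 18: x0=(-1.4168) x1=(1.5007) x2=(-0.1587) x3=(1.8392)
step 19: x0=(-1.4016) x1=(1.4859) x2=(-0.1589) x3=(1.8310)
step 20: x0=(-1.3858) x1=(1.4702) x2=(-0.1590) x3=(1.8225)
step 21: x0=(-1.3696) x1=(1.4536) x2=(-0.1590) x3=(1.8139)
step 22: x0=(-1.3528) x1=(1.4361) x2=(-0.1588) x3=(1.8052)
step 23: x0=(-1.3356) x1=(1.4178) x2=(-0.1585) x3=(1.7964)
step 24: x0=(-1.3178) x1=(1.3987) x2=(-0.1580) x3=(1.7874)
step 25: x0=(-1.2997) x1=(1.3788) x2=(-0.1575) x3=(1.7782)
step 26: x0=(-1.2810) x1=(1.3581) x2=(-0.1567) x3=(1.7690)
step 27: x0=(-1.2620) x1=(1.3366) x2=(-0.1559) x3=(1.7596)
step 28: x0=(-1.2425) x1=(1.3144) x2=(-0.1549) x3=(1.7501)
step 29: x0=(-1.2226) x1=(1.2915) x2=(-0.1538) x3=(1.7405)
step 30: x0=(-1.2024) x1=(1.2680) x2=(-0.1526) x3=(1.7307)
step 31: x0=(-1.1817) x1=(1.2437) x2=(-0.1513) x3=(1.7209)
step 32: x0=(-1.1608) x1=(1.2189) x2=(-0.1499) x3=(1.7109)
step 33: x0=(-1.1394) x1=(1.1934) x2=(-0.1483) x3=(1.7008)
step 34: x0=(-1.1178) x1=(1.1674) x2=(-0.1466) x3=(1.6906)
step 35: x0=(-1.0958) x1=(1.1409) x2=(-0.1448) x3=(1.6803)
step 36: x0=(-1.0736) x1=(1.1138) x2=(-0.1429) x3=(1.6699)
step 37: x0=(-1.0511) x1=(1.0863) x2=(-0.1409) x3=(1.6594)
step 38: x0=(-1.0283) x1=(1.0583) x2=(-0.1388) x3=(1.6488)
step 39: x0=(-1.0053) x1=(1.0299) x2=(-0.1366) x3=(1.6382)
step 40: x0=(-0.9821) x1=(1.0011) x2=(-0.1344) x3=(1.6274)

pair (1,3), distance 0.3148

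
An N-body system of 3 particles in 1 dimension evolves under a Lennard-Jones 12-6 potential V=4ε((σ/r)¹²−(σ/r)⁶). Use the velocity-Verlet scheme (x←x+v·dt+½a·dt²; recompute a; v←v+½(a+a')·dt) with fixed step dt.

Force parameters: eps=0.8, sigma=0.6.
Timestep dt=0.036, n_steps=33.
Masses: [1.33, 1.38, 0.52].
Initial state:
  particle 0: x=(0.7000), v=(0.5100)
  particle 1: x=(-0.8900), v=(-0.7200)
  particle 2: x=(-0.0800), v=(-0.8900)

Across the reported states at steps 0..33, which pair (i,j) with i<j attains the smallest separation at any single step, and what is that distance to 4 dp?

pair (1,2), distance 0.6232

step 0: x0=(0.7000) x1=(-0.8900) x2=(-0.0800)
step 1: x0=(0.7169) x1=(-0.9147) x2=(-0.1116)
step 2: x0=(0.7314) x1=(-0.9368) x2=(-0.1440)
step 3: x0=(0.7442) x1=(-0.9562) x2=(-0.1790)
step 4: x0=(0.7556) x1=(-0.9727) x2=(-0.2182)
step 5: x0=(0.7661) x1=(-0.9863) x2=(-0.2629)
step 6: x0=(0.7759) x1=(-0.9970) x2=(-0.3135)
step 7: x0=(0.7853) x1=(-1.0067) x2=(-0.3656)
step 8: x0=(0.7943) x1=(-1.0228) x2=(-0.3996)
step 9: x0=(0.8031) x1=(-1.0527) x2=(-0.3968)
step 10: x0=(0.8116) x1=(-1.0852) x2=(-0.3859)
step 11: x0=(0.8198) x1=(-1.1157) x2=(-0.3800)
step 12: x0=(0.8278) x1=(-1.1432) x2=(-0.3813)
step 13: x0=(0.8356) x1=(-1.1678) x2=(-0.3899)
step 14: x0=(0.8432) x1=(-1.1895) x2=(-0.4055)
step 15: x0=(0.8506) x1=(-1.2085) x2=(-0.4280)
step 16: x0=(0.8578) x1=(-1.2246) x2=(-0.4575)
step 17: x0=(0.8649) x1=(-1.2379) x2=(-0.4944)
step 18: x0=(0.8719) x1=(-1.2481) x2=(-0.5390)
step 19: x0=(0.8788) x1=(-1.2558) x2=(-0.5900)
step 20: x0=(0.8857) x1=(-1.2646) x2=(-0.6381)
step 21: x0=(0.8925) x1=(-1.2854) x2=(-0.6541)
step 22: x0=(0.8992) x1=(-1.3162) x2=(-0.6435)
step 23: x0=(0.9060) x1=(-1.3471) x2=(-0.6326)
step 24: x0=(0.9126) x1=(-1.3754) x2=(-0.6286)
step 25: x0=(0.9192) x1=(-1.4006) x2=(-0.6324)
step 26: x0=(0.9258) x1=(-1.4229) x2=(-0.6439)
step 27: x0=(0.9324) x1=(-1.4424) x2=(-0.6627)
step 28: x0=(0.9389) x1=(-1.4591) x2=(-0.6889)
step 29: x0=(0.9453) x1=(-1.4729) x2=(-0.7227)
step 30: x0=(0.9518) x1=(-1.4837) x2=(-0.7644)
step 31: x0=(0.9582) x1=(-1.4918) x2=(-0.8133)
step 32: x0=(0.9646) x1=(-1.4993) x2=(-0.8637)
step 33: x0=(0.9710) x1=(-1.5151) x2=(-0.8919)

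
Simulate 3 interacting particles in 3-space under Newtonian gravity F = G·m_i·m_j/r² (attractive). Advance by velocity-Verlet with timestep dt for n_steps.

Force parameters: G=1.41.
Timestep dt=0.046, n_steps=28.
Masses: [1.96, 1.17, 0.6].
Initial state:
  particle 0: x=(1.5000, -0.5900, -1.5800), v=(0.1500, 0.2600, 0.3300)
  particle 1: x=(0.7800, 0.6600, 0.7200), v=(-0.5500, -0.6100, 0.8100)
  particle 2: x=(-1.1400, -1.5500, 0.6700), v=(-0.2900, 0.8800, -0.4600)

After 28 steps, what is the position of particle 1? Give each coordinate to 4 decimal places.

step 0: x0=(1.5000, -0.5900, -1.5800) x1=(0.7800, 0.6600, 0.7200) x2=(-1.1400, -1.5500, 0.6700)
step 1: x0=(1.5068, -0.5779, -1.5646) x1=(0.7547, 0.6317, 0.7569) x2=(-1.1530, -1.5093, 0.6487)
step 2: x0=(1.5133, -0.5657, -1.5487) x1=(0.7295, 0.6028, 0.7932) x2=(-1.1655, -1.4682, 0.6271)
step 3: x0=(1.5197, -0.5533, -1.5323) x1=(0.7044, 0.5735, 0.8287) x2=(-1.1772, -1.4266, 0.6053)
step 4: x0=(1.5257, -0.5408, -1.5154) x1=(0.6794, 0.5437, 0.8636) x2=(-1.1884, -1.3846, 0.5833)
step 5: x0=(1.5315, -0.5281, -1.4980) x1=(0.6544, 0.5134, 0.8978) x2=(-1.1988, -1.3421, 0.5610)
step 6: x0=(1.5371, -0.5153, -1.4802) x1=(0.6295, 0.4826, 0.9312) x2=(-1.2085, -1.2992, 0.5385)
step 7: x0=(1.5424, -0.5023, -1.4618) x1=(0.6046, 0.4514, 0.9640) x2=(-1.2174, -1.2558, 0.5158)
step 8: x0=(1.5474, -0.4892, -1.4430) x1=(0.5798, 0.4197, 0.9960) x2=(-1.2256, -1.2119, 0.4929)
step 9: x0=(1.5521, -0.4760, -1.4237) x1=(0.5551, 0.3875, 1.0274) x2=(-1.2330, -1.1676, 0.4699)
step 10: x0=(1.5566, -0.4627, -1.4039) x1=(0.5304, 0.3550, 1.0579) x2=(-1.2395, -1.1228, 0.4467)
step 11: x0=(1.5608, -0.4493, -1.3837) x1=(0.5058, 0.3220, 1.0878) x2=(-1.2452, -1.0775, 0.4234)
step 12: x0=(1.5646, -0.4358, -1.3629) x1=(0.4812, 0.2886, 1.1169) x2=(-1.2500, -1.0317, 0.4000)
step 13: x0=(1.5682, -0.4222, -1.3417) x1=(0.4566, 0.2549, 1.1452) x2=(-1.2539, -0.9855, 0.3766)
step 14: x0=(1.5715, -0.4085, -1.3200) x1=(0.4320, 0.2207, 1.1727) x2=(-1.2568, -0.9387, 0.3531)
step 15: x0=(1.5744, -0.3947, -1.2979) x1=(0.4075, 0.1863, 1.1995) x2=(-1.2587, -0.8916, 0.3296)
step 16: x0=(1.5770, -0.3809, -1.2752) x1=(0.3830, 0.1514, 1.2254) x2=(-1.2595, -0.8440, 0.3062)
step 17: x0=(1.5793, -0.3670, -1.2521) x1=(0.3584, 0.1163, 1.2505) x2=(-1.2593, -0.7959, 0.2829)
step 18: x0=(1.5813, -0.3531, -1.2286) x1=(0.3339, 0.0808, 1.2748) x2=(-1.2580, -0.7474, 0.2596)
step 19: x0=(1.5829, -0.3391, -1.2045) x1=(0.3094, 0.0451, 1.2983) x2=(-1.2556, -0.6985, 0.2365)
step 20: x0=(1.5841, -0.3251, -1.1800) x1=(0.2849, 0.0091, 1.3208) x2=(-1.2520, -0.6493, 0.2136)
step 21: x0=(1.5850, -0.3111, -1.1551) x1=(0.2603, -0.0272, 1.3425) x2=(-1.2473, -0.5997, 0.1909)
step 22: x0=(1.5856, -0.2970, -1.1297) x1=(0.2358, -0.0636, 1.3633) x2=(-1.2413, -0.5498, 0.1684)
step 23: x0=(1.5857, -0.2829, -1.1038) x1=(0.2112, -0.1002, 1.3831) x2=(-1.2341, -0.4996, 0.1463)
step 24: x0=(1.5855, -0.2688, -1.0775) x1=(0.1867, -0.1370, 1.4021) x2=(-1.2257, -0.4492, 0.1245)
step 25: x0=(1.5849, -0.2547, -1.0507) x1=(0.1621, -0.1738, 1.4200) x2=(-1.2160, -0.3986, 0.1031)
step 26: x0=(1.5839, -0.2405, -1.0235) x1=(0.1376, -0.2108, 1.4371) x2=(-1.2050, -0.3479, 0.0821)
step 27: x0=(1.5826, -0.2264, -0.9959) x1=(0.1130, -0.2478, 1.4531) x2=(-1.1928, -0.2970, 0.0615)
step 28: x0=(1.5808, -0.2123, -0.9678) x1=(0.0886, -0.2848, 1.4682) x2=(-1.1793, -0.2462, 0.0414)

(0.0886, -0.2848, 1.4682)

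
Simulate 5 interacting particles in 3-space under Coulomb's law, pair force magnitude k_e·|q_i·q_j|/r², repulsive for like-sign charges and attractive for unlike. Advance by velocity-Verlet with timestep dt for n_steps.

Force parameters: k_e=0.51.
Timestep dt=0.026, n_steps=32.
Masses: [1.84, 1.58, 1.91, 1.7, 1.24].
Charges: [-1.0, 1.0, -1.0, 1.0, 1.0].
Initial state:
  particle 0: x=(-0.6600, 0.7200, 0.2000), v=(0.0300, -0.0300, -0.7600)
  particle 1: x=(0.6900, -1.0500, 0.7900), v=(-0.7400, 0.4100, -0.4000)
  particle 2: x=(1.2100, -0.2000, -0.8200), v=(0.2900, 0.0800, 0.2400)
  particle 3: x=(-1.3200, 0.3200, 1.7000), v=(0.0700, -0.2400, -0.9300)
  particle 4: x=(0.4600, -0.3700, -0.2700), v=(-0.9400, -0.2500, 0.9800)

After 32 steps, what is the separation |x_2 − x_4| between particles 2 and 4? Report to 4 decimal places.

step 0: x0=(-0.6600, 0.7200, 0.2000) x1=(0.6900, -1.0500, 0.7900) x2=(1.2100, -0.2000, -0.8200) x3=(-1.3200, 0.3200, 1.7000) x4=(0.4600, -0.3700, -0.2700)
step 1: x0=(-0.6592, 0.7192, 0.1803) x1=(0.6708, -1.0394, 0.7796) x2=(1.2175, -0.1980, -0.8137) x3=(-1.3182, 0.3138, 1.6758) x4=(0.4356, -0.3764, -0.2447)
step 2: x0=(-0.6584, 0.7183, 0.1606) x1=(0.6516, -1.0287, 0.7693) x2=(1.2248, -0.1960, -0.8072) x3=(-1.3164, 0.3076, 1.6516) x4=(0.4114, -0.3826, -0.2197)
step 3: x0=(-0.6576, 0.7173, 0.1410) x1=(0.6325, -1.0182, 0.7590) x2=(1.2320, -0.1941, -0.8006) x3=(-1.3146, 0.3015, 1.6273) x4=(0.3874, -0.3885, -0.1950)
step 4: x0=(-0.6567, 0.7162, 0.1215) x1=(0.6134, -1.0076, 0.7487) x2=(1.2390, -0.1922, -0.7939) x3=(-1.3127, 0.2953, 1.6029) x4=(0.3634, -0.3943, -0.1706)
step 5: x0=(-0.6559, 0.7151, 0.1020) x1=(0.5944, -0.9972, 0.7386) x2=(1.2459, -0.1904, -0.7870) x3=(-1.3109, 0.2893, 1.5786) x4=(0.3395, -0.3998, -0.1465)
step 6: x0=(-0.6550, 0.7138, 0.0826) x1=(0.5755, -0.9867, 0.7285) x2=(1.2528, -0.1887, -0.7800) x3=(-1.3092, 0.2833, 1.5541) x4=(0.3157, -0.4051, -0.1228)
step 7: x0=(-0.6541, 0.7125, 0.0633) x1=(0.5566, -0.9764, 0.7184) x2=(1.2595, -0.1871, -0.7729) x3=(-1.3074, 0.2773, 1.5297) x4=(0.2919, -0.4101, -0.0994)
step 8: x0=(-0.6532, 0.7111, 0.0441) x1=(0.5378, -0.9661, 0.7085) x2=(1.2661, -0.1854, -0.7657) x3=(-1.3056, 0.2714, 1.5052) x4=(0.2682, -0.4148, -0.0763)
step 9: x0=(-0.6523, 0.7095, 0.0249) x1=(0.5191, -0.9558, 0.6986) x2=(1.2726, -0.1839, -0.7584) x3=(-1.3038, 0.2655, 1.4807) x4=(0.2445, -0.4193, -0.0536)
step 10: x0=(-0.6513, 0.7079, 0.0058) x1=(0.5006, -0.9457, 0.6889) x2=(1.2790, -0.1824, -0.7510) x3=(-1.3021, 0.2597, 1.4561) x4=(0.2208, -0.4235, -0.0312)
step 11: x0=(-0.6503, 0.7061, -0.0132) x1=(0.4821, -0.9357, 0.6792) x2=(1.2853, -0.1810, -0.7435) x3=(-1.3004, 0.2539, 1.4315) x4=(0.1971, -0.4274, -0.0092)
step 12: x0=(-0.6493, 0.7042, -0.0321) x1=(0.4637, -0.9258, 0.6697) x2=(1.2915, -0.1796, -0.7359) x3=(-1.2986, 0.2482, 1.4069) x4=(0.1734, -0.4309, 0.0125)
step 13: x0=(-0.6483, 0.7022, -0.0509) x1=(0.4455, -0.9159, 0.6603) x2=(1.2977, -0.1783, -0.7281) x3=(-1.2969, 0.2425, 1.3822) x4=(0.1496, -0.4342, 0.0337)
step 14: x0=(-0.6473, 0.7001, -0.0697) x1=(0.4274, -0.9063, 0.6510) x2=(1.3037, -0.1770, -0.7203) x3=(-1.2953, 0.2369, 1.3575) x4=(0.1258, -0.4371, 0.0545)
step 15: x0=(-0.6462, 0.6979, -0.0883) x1=(0.4095, -0.8967, 0.6419) x2=(1.3097, -0.1758, -0.7124) x3=(-1.2936, 0.2313, 1.3327) x4=(0.1019, -0.4396, 0.0748)
step 16: x0=(-0.6452, 0.6956, -0.1068) x1=(0.3918, -0.8874, 0.6330) x2=(1.3156, -0.1746, -0.7045) x3=(-1.2920, 0.2258, 1.3079) x4=(0.0779, -0.4418, 0.0948)
step 17: x0=(-0.6441, 0.6931, -0.1253) x1=(0.3743, -0.8782, 0.6243) x2=(1.3215, -0.1735, -0.6964) x3=(-1.2904, 0.2204, 1.2831) x4=(0.0538, -0.4435, 0.1142)
step 18: x0=(-0.6430, 0.6905, -0.1436) x1=(0.3569, -0.8691, 0.6157) x2=(1.3272, -0.1724, -0.6882) x3=(-1.2888, 0.2150, 1.2583) x4=(0.0295, -0.4449, 0.1332)
step 19: x0=(-0.6419, 0.6878, -0.1618) x1=(0.3399, -0.8603, 0.6073) x2=(1.3329, -0.1714, -0.6800) x3=(-1.2873, 0.2097, 1.2334) x4=(0.0051, -0.4458, 0.1517)
step 20: x0=(-0.6408, 0.6849, -0.1799) x1=(0.3231, -0.8517, 0.5991) x2=(1.3385, -0.1704, -0.6717) x3=(-1.2858, 0.2044, 1.2086) x4=(-0.0195, -0.4462, 0.1696)
step 21: x0=(-0.6397, 0.6819, -0.1979) x1=(0.3066, -0.8434, 0.5911) x2=(1.3440, -0.1694, -0.6633) x3=(-1.2843, 0.1993, 1.1836) x4=(-0.0444, -0.4462, 0.1871)
step 22: x0=(-0.6385, 0.6788, -0.2158) x1=(0.2904, -0.8353, 0.5834) x2=(1.3495, -0.1685, -0.6548) x3=(-1.2829, 0.1942, 1.1587) x4=(-0.0695, -0.4457, 0.2040)
step 23: x0=(-0.6374, 0.6755, -0.2335) x1=(0.2745, -0.8274, 0.5758) x2=(1.3549, -0.1677, -0.6462) x3=(-1.2816, 0.1891, 1.1337) x4=(-0.0948, -0.4447, 0.2203)
step 24: x0=(-0.6362, 0.6721, -0.2511) x1=(0.2590, -0.8199, 0.5685) x2=(1.3602, -0.1669, -0.6376) x3=(-1.2802, 0.1842, 1.1088) x4=(-0.1205, -0.4432, 0.2362)
step 25: x0=(-0.6351, 0.6686, -0.2686) x1=(0.2439, -0.8126, 0.5613) x2=(1.3654, -0.1661, -0.6289) x3=(-1.2790, 0.1794, 1.0838) x4=(-0.1465, -0.4412, 0.2514)
step 26: x0=(-0.6340, 0.6649, -0.2859) x1=(0.2293, -0.8056, 0.5544) x2=(1.3706, -0.1654, -0.6201) x3=(-1.2778, 0.1746, 1.0587) x4=(-0.1728, -0.4386, 0.2662)
step 27: x0=(-0.6328, 0.6611, -0.3031) x1=(0.2151, -0.7989, 0.5476) x2=(1.3757, -0.1648, -0.6113) x3=(-1.2766, 0.1699, 1.0337) x4=(-0.1995, -0.4355, 0.2805)
step 28: x0=(-0.6317, 0.6571, -0.3202) x1=(0.2013, -0.7925, 0.5410) x2=(1.3808, -0.1641, -0.6024) x3=(-1.2756, 0.1653, 1.0086) x4=(-0.2266, -0.4318, 0.2942)
step 29: x0=(-0.6306, 0.6530, -0.3371) x1=(0.1880, -0.7865, 0.5345) x2=(1.3858, -0.1635, -0.5934) x3=(-1.2746, 0.1609, 0.9836) x4=(-0.2541, -0.4277, 0.3074)
step 30: x0=(-0.6295, 0.6488, -0.3539) x1=(0.1753, -0.7807, 0.5281) x2=(1.3907, -0.1630, -0.5844) x3=(-1.2736, 0.1565, 0.9585) x4=(-0.2819, -0.4230, 0.3202)
step 31: x0=(-0.6284, 0.6444, -0.3705) x1=(0.1630, -0.7753, 0.5219) x2=(1.3956, -0.1625, -0.5753) x3=(-1.2728, 0.1522, 0.9334) x4=(-0.3102, -0.4178, 0.3326)
step 32: x0=(-0.6274, 0.6399, -0.3869) x1=(0.1512, -0.7701, 0.5157) x2=(1.4004, -0.1620, -0.5661) x3=(-1.2721, 0.1481, 0.9083) x4=(-0.3389, -0.4122, 0.3445)

1.9791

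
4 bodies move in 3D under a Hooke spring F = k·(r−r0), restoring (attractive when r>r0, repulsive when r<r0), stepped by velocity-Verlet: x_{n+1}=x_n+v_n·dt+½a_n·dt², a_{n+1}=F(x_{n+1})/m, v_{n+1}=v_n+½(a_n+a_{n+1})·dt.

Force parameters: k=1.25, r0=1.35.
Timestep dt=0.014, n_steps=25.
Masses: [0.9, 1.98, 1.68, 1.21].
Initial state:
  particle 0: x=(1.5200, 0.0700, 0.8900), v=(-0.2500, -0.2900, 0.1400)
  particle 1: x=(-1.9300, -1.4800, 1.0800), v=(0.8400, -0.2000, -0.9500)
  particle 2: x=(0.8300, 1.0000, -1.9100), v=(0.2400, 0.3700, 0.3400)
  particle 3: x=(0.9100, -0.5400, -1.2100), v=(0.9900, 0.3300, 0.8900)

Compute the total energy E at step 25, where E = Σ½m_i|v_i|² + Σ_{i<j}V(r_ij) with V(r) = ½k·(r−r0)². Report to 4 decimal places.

step 0: x0=(1.5200, 0.0700, 0.8900) x1=(-1.9300, -1.4800, 1.0800) x2=(0.8300, 1.0000, -1.9100) x3=(0.9100, -0.5400, -1.2100)
step 1: x0=(1.5161, 0.0658, 0.8916) x1=(-1.9179, -1.4826, 1.0665) x2=(0.8332, 1.0050, -1.9050) x3=(0.9237, -0.5354, -1.1973)
step 2: x0=(1.5115, 0.0615, 0.8927) x1=(-1.9050, -1.4848, 1.0525) x2=(0.8363, 1.0096, -1.8994) x3=(0.9371, -0.5308, -1.1842)
step 3: x0=(1.5060, 0.0569, 0.8931) x1=(-1.8914, -1.4865, 1.0380) x2=(0.8390, 1.0138, -1.8932) x3=(0.9501, -0.5262, -1.1707)
step 4: x0=(1.4999, 0.0522, 0.8929) x1=(-1.8770, -1.4879, 1.0232) x2=(0.8416, 1.0177, -1.8865) x3=(0.9628, -0.5216, -1.1567)
step 5: x0=(1.4930, 0.0473, 0.8921) x1=(-1.8620, -1.4888, 1.0078) x2=(0.8439, 1.0211, -1.8793) x3=(0.9752, -0.5170, -1.1423)
step 6: x0=(1.4853, 0.0422, 0.8907) x1=(-1.8462, -1.4893, 0.9921) x2=(0.8461, 1.0242, -1.8715) x3=(0.9873, -0.5125, -1.1276)
step 7: x0=(1.4770, 0.0369, 0.8886) x1=(-1.8296, -1.4894, 0.9759) x2=(0.8479, 1.0269, -1.8631) x3=(0.9990, -0.5080, -1.1124)
step 8: x0=(1.4679, 0.0315, 0.8860) x1=(-1.8124, -1.4890, 0.9593) x2=(0.8496, 1.0292, -1.8542) x3=(1.0104, -0.5034, -1.0969)
step 9: x0=(1.4582, 0.0259, 0.8828) x1=(-1.7945, -1.4883, 0.9423) x2=(0.8510, 1.0311, -1.8448) x3=(1.0215, -0.4989, -1.0810)
step 10: x0=(1.4477, 0.0202, 0.8791) x1=(-1.7758, -1.4871, 0.9249) x2=(0.8523, 1.0326, -1.8349) x3=(1.0322, -0.4945, -1.0647)
step 11: x0=(1.4366, 0.0143, 0.8747) x1=(-1.7565, -1.4855, 0.9071) x2=(0.8533, 1.0337, -1.8244) x3=(1.0426, -0.4900, -1.0480)
step 12: x0=(1.4248, 0.0082, 0.8698) x1=(-1.7365, -1.4835, 0.8889) x2=(0.8541, 1.0345, -1.8135) x3=(1.0527, -0.4856, -1.0311)
step 13: x0=(1.4124, 0.0020, 0.8643) x1=(-1.7158, -1.4812, 0.8703) x2=(0.8546, 1.0348, -1.8020) x3=(1.0624, -0.4812, -1.0138)
step 14: x0=(1.3994, -0.0043, 0.8582) x1=(-1.6944, -1.4784, 0.8513) x2=(0.8550, 1.0348, -1.7900) x3=(1.0718, -0.4768, -0.9961)
step 15: x0=(1.3857, -0.0108, 0.8517) x1=(-1.6724, -1.4752, 0.8320) x2=(0.8552, 1.0344, -1.7775) x3=(1.0809, -0.4725, -0.9782)
step 16: x0=(1.3714, -0.0174, 0.8446) x1=(-1.6497, -1.4715, 0.8123) x2=(0.8551, 1.0336, -1.7645) x3=(1.0896, -0.4682, -0.9600)
step 17: x0=(1.3566, -0.0241, 0.8369) x1=(-1.6264, -1.4676, 0.7923) x2=(0.8549, 1.0325, -1.7510) x3=(1.0980, -0.4639, -0.9415)
step 18: x0=(1.3411, -0.0309, 0.8288) x1=(-1.6024, -1.4632, 0.7719) x2=(0.8544, 1.0309, -1.7371) x3=(1.1061, -0.4596, -0.9227)
step 19: x0=(1.3252, -0.0378, 0.8202) x1=(-1.5779, -1.4584, 0.7512) x2=(0.8537, 1.0290, -1.7226) x3=(1.1139, -0.4554, -0.9036)
step 20: x0=(1.3086, -0.0449, 0.8111) x1=(-1.5527, -1.4532, 0.7301) x2=(0.8529, 1.0267, -1.7078) x3=(1.1213, -0.4512, -0.8844)
step 21: x0=(1.2916, -0.0520, 0.8015) x1=(-1.5269, -1.4477, 0.7088) x2=(0.8518, 1.0240, -1.6924) x3=(1.1284, -0.4471, -0.8648)
step 22: x0=(1.2740, -0.0592, 0.7915) x1=(-1.5005, -1.4417, 0.6871) x2=(0.8506, 1.0210, -1.6766) x3=(1.1352, -0.4430, -0.8451)
step 23: x0=(1.2560, -0.0665, 0.7810) x1=(-1.4735, -1.4354, 0.6652) x2=(0.8491, 1.0176, -1.6604) x3=(1.1417, -0.4389, -0.8251)
step 24: x0=(1.2375, -0.0739, 0.7701) x1=(-1.4460, -1.4288, 0.6429) x2=(0.8475, 1.0138, -1.6437) x3=(1.1479, -0.4349, -0.8049)
step 25: x0=(1.2185, -0.0814, 0.7587) x1=(-1.4179, -1.4217, 0.6204) x2=(0.8457, 1.0097, -1.6266) x3=(1.1537, -0.4309, -0.7846)
step 0 velocities: v0=(-0.2500, -0.2900, 0.1400) v1=(0.8400, -0.2000, -0.9500) v2=(0.2400, 0.3700, 0.3400) v3=(0.9900, 0.3300, 0.8900)
step 0: KE=3.1050, PE=17.0214, E=20.1264
step 25 velocities: v0=(-1.3719, -0.5351, -0.8235) v1=(2.0252, 0.5154, -1.6195) v2=(-0.1362, -0.3078, 1.2351) v3=(0.4074, 0.2828, 1.4595)
step 25: KE=11.0152, PE=9.1100, E=20.1252

20.1252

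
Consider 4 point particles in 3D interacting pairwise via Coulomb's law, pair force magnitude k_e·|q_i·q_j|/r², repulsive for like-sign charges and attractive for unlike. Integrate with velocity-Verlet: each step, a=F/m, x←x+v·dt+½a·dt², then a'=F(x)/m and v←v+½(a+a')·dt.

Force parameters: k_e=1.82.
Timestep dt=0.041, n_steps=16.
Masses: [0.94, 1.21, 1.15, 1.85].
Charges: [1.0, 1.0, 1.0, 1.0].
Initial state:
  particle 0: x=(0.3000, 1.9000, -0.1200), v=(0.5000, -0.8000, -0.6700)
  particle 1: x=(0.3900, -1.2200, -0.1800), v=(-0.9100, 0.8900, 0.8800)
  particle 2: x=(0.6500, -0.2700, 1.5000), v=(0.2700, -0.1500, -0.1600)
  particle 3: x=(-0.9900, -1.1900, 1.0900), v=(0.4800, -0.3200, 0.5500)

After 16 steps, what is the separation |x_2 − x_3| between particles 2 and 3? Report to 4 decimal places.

step 0: x0=(0.3000, 1.9000, -0.1200) x1=(0.3900, -1.2200, -0.1800) x2=(0.6500, -0.2700, 1.5000) x3=(-0.9900, -1.1900, 1.0900)
step 1: x0=(0.3205, 1.8677, -0.1476) x1=(0.3529, -1.1838, -0.1445) x2=(0.6614, -0.2759, 1.4939) x3=(-0.9707, -1.2033, 1.1127)
step 2: x0=(0.3411, 1.8362, -0.1756) x1=(0.3163, -1.1482, -0.1100) x2=(0.6737, -0.2815, 1.4888) x3=(-0.9522, -1.2169, 1.1357)
step 3: x0=(0.3617, 1.8057, -0.2040) x1=(0.2800, -1.1132, -0.0768) x2=(0.6867, -0.2866, 1.4848) x3=(-0.9345, -1.2309, 1.1590)
step 4: x0=(0.3823, 1.7762, -0.2328) x1=(0.2442, -1.0788, -0.0448) x2=(0.7006, -0.2912, 1.4818) x3=(-0.9176, -1.2452, 1.1827)
step 5: x0=(0.4030, 1.7475, -0.2619) x1=(0.2088, -1.0450, -0.0141) x2=(0.7154, -0.2954, 1.4799) x3=(-0.9016, -1.2599, 1.2067)
step 6: x0=(0.4238, 1.7199, -0.2915) x1=(0.1737, -1.0117, 0.0152) x2=(0.7311, -0.2991, 1.4790) x3=(-0.8864, -1.2751, 1.2312)
step 7: x0=(0.4446, 1.6932, -0.3216) x1=(0.1389, -0.9790, 0.0431) x2=(0.7477, -0.3023, 1.4793) x3=(-0.8720, -1.2907, 1.2562)
step 8: x0=(0.4655, 1.6675, -0.3521) x1=(0.1044, -0.9467, 0.0697) x2=(0.7654, -0.3051, 1.4806) x3=(-0.8584, -1.3067, 1.2816)
step 9: x0=(0.4866, 1.6427, -0.3831) x1=(0.0701, -0.9149, 0.0947) x2=(0.7840, -0.3073, 1.4831) x3=(-0.8457, -1.3233, 1.3075)
step 10: x0=(0.5077, 1.6189, -0.4145) x1=(0.0359, -0.8835, 0.1183) x2=(0.8038, -0.3092, 1.4866) x3=(-0.8338, -1.3403, 1.3340)
step 11: x0=(0.5290, 1.5961, -0.4465) x1=(0.0019, -0.8525, 0.1404) x2=(0.8245, -0.3105, 1.4913) x3=(-0.8227, -1.3579, 1.3610)
step 12: x0=(0.5504, 1.5742, -0.4791) x1=(-0.0322, -0.8219, 0.1611) x2=(0.8464, -0.3115, 1.4970) x3=(-0.8123, -1.3760, 1.3886)
step 13: x0=(0.5720, 1.5533, -0.5122) x1=(-0.0663, -0.7914, 0.1803) x2=(0.8694, -0.3120, 1.5037) x3=(-0.8027, -1.3947, 1.4167)
step 14: x0=(0.5937, 1.5334, -0.5458) x1=(-0.1004, -0.7612, 0.1981) x2=(0.8935, -0.3121, 1.5115) x3=(-0.7938, -1.4140, 1.4455)
step 15: x0=(0.6156, 1.5143, -0.5801) x1=(-0.1348, -0.7312, 0.2146) x2=(0.9187, -0.3119, 1.5203) x3=(-0.7855, -1.4338, 1.4748)
step 16: x0=(0.6377, 1.4962, -0.6149) x1=(-0.1693, -0.7013, 0.2297) x2=(0.9450, -0.3113, 1.5299) x3=(-0.7780, -1.4543, 1.5047)

2.0678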